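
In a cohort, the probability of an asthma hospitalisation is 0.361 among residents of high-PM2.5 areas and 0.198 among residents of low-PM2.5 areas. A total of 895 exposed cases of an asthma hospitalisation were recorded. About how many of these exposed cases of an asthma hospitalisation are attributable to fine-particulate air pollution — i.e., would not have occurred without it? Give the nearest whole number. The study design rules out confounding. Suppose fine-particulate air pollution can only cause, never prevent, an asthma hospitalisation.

about 404 cases

Let p₁ = 0.361, p₀ = 0.198.
PN = (p₁ − p₀)/p₁ = (0.361 − 0.198) / 0.361 ≈ 0.45152.
Attributable cases ≈ PN × (exposed cases) = 0.45152 × 895 ≈ 404.11.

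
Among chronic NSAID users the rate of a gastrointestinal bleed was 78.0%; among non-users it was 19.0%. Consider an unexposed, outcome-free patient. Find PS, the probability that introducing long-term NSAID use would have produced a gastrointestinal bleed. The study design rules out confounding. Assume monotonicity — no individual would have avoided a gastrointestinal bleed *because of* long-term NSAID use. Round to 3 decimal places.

PS ≈ 0.728

p₁ = 0.78, p₀ = 0.19.
Under exogeneity and monotonicity, PS = (p₁ − p₀) / (1 − p₀).
PS = (0.78 − 0.19) / (1 − 0.19) = 0.59 / 0.81 ≈ 0.7284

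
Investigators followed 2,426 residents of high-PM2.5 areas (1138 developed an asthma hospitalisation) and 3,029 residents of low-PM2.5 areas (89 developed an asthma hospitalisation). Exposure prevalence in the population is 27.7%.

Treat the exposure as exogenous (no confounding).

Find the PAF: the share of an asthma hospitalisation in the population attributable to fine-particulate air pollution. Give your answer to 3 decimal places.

PAF ≈ 0.806

p₁ = P(outcome | exposed) = 1138/2426 = 0.46908
p₀ = P(outcome | unexposed) = 89/3029 = 0.029383
Overall risk P(Y=1) = π·p₁ + (1−π)·p₀ = 0.277×0.46908 + 0.723×0.029383 = 0.15118.
Under exogeneity, PAF = [P(Y=1) − p₀] / P(Y=1).
PAF = (0.15118 − 0.029383) / 0.15118 ≈ 0.8056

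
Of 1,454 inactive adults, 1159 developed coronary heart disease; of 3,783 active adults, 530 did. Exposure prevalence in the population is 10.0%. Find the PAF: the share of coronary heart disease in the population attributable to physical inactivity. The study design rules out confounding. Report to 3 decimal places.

p₁ = P(outcome | exposed) = 1159/1454 = 0.79711
p₀ = P(outcome | unexposed) = 530/3783 = 0.1401
Overall risk P(Y=1) = π·p₁ + (1−π)·p₀ = 0.1×0.79711 + 0.9×0.1401 = 0.2058.
Under exogeneity, PAF = [P(Y=1) − p₀] / P(Y=1).
PAF = (0.2058 − 0.1401) / 0.2058 ≈ 0.3192

PAF ≈ 0.319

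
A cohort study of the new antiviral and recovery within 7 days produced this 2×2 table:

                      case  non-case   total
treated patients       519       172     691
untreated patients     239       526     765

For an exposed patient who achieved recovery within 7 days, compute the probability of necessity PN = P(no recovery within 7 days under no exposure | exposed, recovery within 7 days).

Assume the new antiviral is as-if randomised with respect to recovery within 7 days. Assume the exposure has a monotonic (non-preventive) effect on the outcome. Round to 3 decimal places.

p₁ = P(outcome | exposed) = 519/691 = 0.75109
p₀ = P(outcome | unexposed) = 239/765 = 0.31242
Under exogeneity and monotonicity, PN = (p₁ − p₀)/p₁.
PN = (0.75109 − 0.31242) / 0.75109 ≈ 0.5840

PN ≈ 0.584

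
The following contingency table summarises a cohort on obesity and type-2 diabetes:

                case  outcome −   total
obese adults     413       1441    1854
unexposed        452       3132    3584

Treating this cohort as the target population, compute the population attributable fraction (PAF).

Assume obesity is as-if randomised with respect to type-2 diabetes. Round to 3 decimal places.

PAF ≈ 0.207

p₁ = P(outcome | exposed) = 413/1854 = 0.22276
p₀ = P(outcome | unexposed) = 452/3584 = 0.12612
Exposure prevalence π = 1854/5438 = 0.34093; overall risk P(Y=1) = 0.15907.
Under exogeneity, PAF = [P(Y=1) − p₀]/P(Y=1).
PAF = (0.15907 − 0.12612) / 0.15907 ≈ 0.2071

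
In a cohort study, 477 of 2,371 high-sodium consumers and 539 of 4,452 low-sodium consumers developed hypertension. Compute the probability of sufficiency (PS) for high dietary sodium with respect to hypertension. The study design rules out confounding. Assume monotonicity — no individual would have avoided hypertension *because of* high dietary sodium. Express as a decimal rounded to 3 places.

PS ≈ 0.091

p₁ = P(outcome | exposed) = 477/2371 = 0.20118
p₀ = P(outcome | unexposed) = 539/4452 = 0.12107
Under exogeneity and monotonicity, PS = (p₁ − p₀) / (1 − p₀).
PS = (0.20118 − 0.12107) / (1 − 0.12107) = 0.080112 / 0.87893 ≈ 0.0911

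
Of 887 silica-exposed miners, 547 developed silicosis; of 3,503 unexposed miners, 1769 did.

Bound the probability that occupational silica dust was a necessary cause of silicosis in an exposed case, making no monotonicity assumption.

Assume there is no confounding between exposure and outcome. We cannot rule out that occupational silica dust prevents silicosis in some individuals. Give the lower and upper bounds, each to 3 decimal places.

p₁ = P(outcome | exposed) = 547/887 = 0.61669
p₀ = P(outcome | unexposed) = 1769/3503 = 0.505
Under exogeneity alone the bounds on PN are max{0,(p₁−p₀)/p₁} ≤ PN ≤ min{1,(1−p₀)/p₁}.
  lower = (p₁ − p₀)/p₁ = 0.11169 / 0.61669 ≈ 0.1811
  upper = min{1, (1 − p₀)/p₁} = 0.495 / 0.61669 ≈ 0.8027

0.181 ≤ PN ≤ 0.803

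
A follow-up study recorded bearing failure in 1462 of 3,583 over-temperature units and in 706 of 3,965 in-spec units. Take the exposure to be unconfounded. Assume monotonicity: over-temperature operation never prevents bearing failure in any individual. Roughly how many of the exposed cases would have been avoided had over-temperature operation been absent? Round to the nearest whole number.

p₁ = P(outcome | exposed) = 1462/3583 = 0.40804
p₀ = P(outcome | unexposed) = 706/3965 = 0.17806
PN = (p₁ − p₀)/p₁ = (0.40804 − 0.17806) / 0.40804 ≈ 0.56362.
Attributable cases ≈ PN × (exposed cases) = 0.56362 × 1462 ≈ 824.02.

about 824 cases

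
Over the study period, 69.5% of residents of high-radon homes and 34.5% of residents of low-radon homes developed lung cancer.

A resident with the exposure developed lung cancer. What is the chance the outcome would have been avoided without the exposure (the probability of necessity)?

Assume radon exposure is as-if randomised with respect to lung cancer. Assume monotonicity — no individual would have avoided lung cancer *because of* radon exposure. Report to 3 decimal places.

PN ≈ 0.504

p₁ = 0.695, p₀ = 0.345.
Under exogeneity and monotonicity, PN = (p₁ − p₀) / p₁.
PN = (0.695 − 0.345) / 0.695 = 0.35 / 0.695 ≈ 0.5036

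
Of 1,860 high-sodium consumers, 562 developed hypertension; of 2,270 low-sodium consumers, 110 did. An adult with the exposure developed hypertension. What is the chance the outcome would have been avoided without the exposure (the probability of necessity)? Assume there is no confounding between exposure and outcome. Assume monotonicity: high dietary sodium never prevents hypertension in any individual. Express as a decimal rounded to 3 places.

PN ≈ 0.840

p₁ = P(outcome | exposed) = 562/1860 = 0.30215
p₀ = P(outcome | unexposed) = 110/2270 = 0.048458
Under exogeneity and monotonicity, PN = (p₁ − p₀) / p₁.
PN = (0.30215 − 0.048458) / 0.30215 = 0.25369 / 0.30215 ≈ 0.8396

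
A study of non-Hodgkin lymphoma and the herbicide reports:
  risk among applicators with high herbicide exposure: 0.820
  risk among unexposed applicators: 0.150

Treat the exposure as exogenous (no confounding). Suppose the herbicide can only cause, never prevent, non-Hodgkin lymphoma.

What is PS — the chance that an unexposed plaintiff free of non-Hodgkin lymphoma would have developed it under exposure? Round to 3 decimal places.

Let p₁ = 0.82, p₀ = 0.15.
Under exogeneity and monotonicity, PS = (p₁ − p₀) / (1 − p₀).
PS = (0.82 − 0.15) / (1 − 0.15) = 0.67 / 0.85 ≈ 0.7882

PS ≈ 0.788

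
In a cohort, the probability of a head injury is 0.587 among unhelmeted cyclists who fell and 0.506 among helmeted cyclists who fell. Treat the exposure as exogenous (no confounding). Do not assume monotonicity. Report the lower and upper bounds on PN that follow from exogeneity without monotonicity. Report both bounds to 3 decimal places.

0.138 ≤ PN ≤ 0.842

Let p₁ = 0.587, p₀ = 0.506.
Under exogeneity alone the bounds on PN are max{0,(p₁−p₀)/p₁} ≤ PN ≤ min{1,(1−p₀)/p₁}.
  lower = (p₁ − p₀)/p₁ = 0.081 / 0.587 ≈ 0.1380
  upper = min{1, (1 − p₀)/p₁} = 0.494 / 0.587 ≈ 0.8416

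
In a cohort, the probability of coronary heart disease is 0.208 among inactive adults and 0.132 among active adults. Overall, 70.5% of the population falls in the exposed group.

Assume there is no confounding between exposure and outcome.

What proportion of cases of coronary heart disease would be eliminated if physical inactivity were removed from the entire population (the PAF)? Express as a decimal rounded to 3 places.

Let p₁ = 0.208, p₀ = 0.132.
Overall risk P(Y=1) = π·p₁ + (1−π)·p₀ = 0.705×0.208 + 0.295×0.132 = 0.18558.
Under exogeneity, PAF = [P(Y=1) − p₀] / P(Y=1).
PAF = (0.18558 − 0.132) / 0.18558 ≈ 0.2887

PAF ≈ 0.289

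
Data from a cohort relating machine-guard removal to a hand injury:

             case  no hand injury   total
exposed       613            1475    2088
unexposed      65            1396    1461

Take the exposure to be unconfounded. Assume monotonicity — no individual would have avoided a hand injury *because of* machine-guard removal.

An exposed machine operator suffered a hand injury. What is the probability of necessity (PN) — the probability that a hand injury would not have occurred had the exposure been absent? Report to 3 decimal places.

PN ≈ 0.848

p₁ = P(outcome | exposed) = 613/2088 = 0.29358
p₀ = P(outcome | unexposed) = 65/1461 = 0.04449
Under exogeneity and monotonicity, PN = (p₁ − p₀) / p₁.
PN = (0.29358 − 0.04449) / 0.29358 = 0.24909 / 0.29358 ≈ 0.8485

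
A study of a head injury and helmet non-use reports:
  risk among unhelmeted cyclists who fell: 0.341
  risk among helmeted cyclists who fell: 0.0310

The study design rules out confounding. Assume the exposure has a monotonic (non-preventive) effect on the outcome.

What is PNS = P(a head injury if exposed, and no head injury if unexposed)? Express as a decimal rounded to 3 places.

Let p₁ = 0.341, p₀ = 0.031.
Under exogeneity and monotonicity, PNS = p₁ − p₀.
PNS = 0.341 − 0.031 = 0.31

PNS ≈ 0.310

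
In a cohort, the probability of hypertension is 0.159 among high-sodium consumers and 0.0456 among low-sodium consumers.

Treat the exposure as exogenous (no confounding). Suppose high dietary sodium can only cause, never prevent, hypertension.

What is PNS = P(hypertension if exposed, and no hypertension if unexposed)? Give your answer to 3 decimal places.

Let p₁ = 0.159, p₀ = 0.0456.
Under exogeneity and monotonicity, PNS = p₁ − p₀.
PNS = 0.159 − 0.0456 = 0.1134

PNS ≈ 0.113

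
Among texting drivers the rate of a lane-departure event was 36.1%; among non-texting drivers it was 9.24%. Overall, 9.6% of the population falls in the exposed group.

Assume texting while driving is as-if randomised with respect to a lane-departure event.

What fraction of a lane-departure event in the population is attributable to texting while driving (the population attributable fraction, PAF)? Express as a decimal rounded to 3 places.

PAF ≈ 0.218

p₁ = 0.361, p₀ = 0.0924.
Overall risk P(Y=1) = π·p₁ + (1−π)·p₀ = 0.096×0.361 + 0.904×0.0924 = 0.11819.
Under exogeneity, PAF = [P(Y=1) − p₀] / P(Y=1).
PAF = (0.11819 − 0.0924) / 0.11819 ≈ 0.2182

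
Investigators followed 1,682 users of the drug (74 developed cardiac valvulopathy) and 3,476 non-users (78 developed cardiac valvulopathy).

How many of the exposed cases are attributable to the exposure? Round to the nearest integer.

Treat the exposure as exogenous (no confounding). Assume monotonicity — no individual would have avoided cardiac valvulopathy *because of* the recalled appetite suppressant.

p₁ = P(outcome | exposed) = 74/1682 = 0.043995
p₀ = P(outcome | unexposed) = 78/3476 = 0.02244
PN = (p₁ − p₀)/p₁ = (0.043995 − 0.02244) / 0.043995 ≈ 0.48995.
Attributable cases ≈ PN × (exposed cases) = 0.48995 × 74 ≈ 36.26.

about 36 cases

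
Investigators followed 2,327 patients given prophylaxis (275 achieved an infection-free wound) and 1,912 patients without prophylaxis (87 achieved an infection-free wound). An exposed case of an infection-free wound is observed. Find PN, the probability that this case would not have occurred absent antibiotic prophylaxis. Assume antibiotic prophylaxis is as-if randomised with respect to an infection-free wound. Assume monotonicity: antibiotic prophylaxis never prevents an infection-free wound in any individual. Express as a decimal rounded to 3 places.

PN ≈ 0.615

p₁ = P(outcome | exposed) = 275/2327 = 0.11818
p₀ = P(outcome | unexposed) = 87/1912 = 0.045502
Under exogeneity and monotonicity, PN = (p₁ − p₀) / p₁.
PN = (0.11818 − 0.045502) / 0.11818 = 0.072676 / 0.11818 ≈ 0.6150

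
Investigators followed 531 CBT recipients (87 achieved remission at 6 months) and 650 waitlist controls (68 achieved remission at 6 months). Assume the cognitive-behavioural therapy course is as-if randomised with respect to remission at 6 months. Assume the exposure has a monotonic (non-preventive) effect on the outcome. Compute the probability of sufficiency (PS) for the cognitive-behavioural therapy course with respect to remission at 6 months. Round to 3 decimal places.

PS ≈ 0.066

p₁ = P(outcome | exposed) = 87/531 = 0.16384
p₀ = P(outcome | unexposed) = 68/650 = 0.10462
Under exogeneity and monotonicity, PS = (p₁ − p₀) / (1 − p₀).
PS = (0.16384 − 0.10462) / (1 − 0.10462) = 0.059226 / 0.89538 ≈ 0.0661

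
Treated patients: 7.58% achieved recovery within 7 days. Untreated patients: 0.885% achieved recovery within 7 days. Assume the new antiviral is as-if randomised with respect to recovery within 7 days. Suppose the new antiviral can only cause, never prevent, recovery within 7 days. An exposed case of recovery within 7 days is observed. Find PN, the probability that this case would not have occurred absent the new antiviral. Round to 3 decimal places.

PN ≈ 0.883

p₁ = 0.0758, p₀ = 0.00885.
Under exogeneity and monotonicity, PN = (p₁ − p₀) / p₁.
PN = (0.0758 − 0.00885) / 0.0758 = 0.06695 / 0.0758 ≈ 0.8832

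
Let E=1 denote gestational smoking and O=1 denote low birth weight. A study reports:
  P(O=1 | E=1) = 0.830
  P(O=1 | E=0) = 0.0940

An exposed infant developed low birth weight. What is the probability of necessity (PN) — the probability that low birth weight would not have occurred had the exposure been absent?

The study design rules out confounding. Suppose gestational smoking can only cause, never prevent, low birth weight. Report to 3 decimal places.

PN ≈ 0.887

Let p₁ = 0.83, p₀ = 0.094.
Under exogeneity and monotonicity, PN = (p₁ − p₀) / p₁.
PN = (0.83 − 0.094) / 0.83 = 0.736 / 0.83 ≈ 0.8867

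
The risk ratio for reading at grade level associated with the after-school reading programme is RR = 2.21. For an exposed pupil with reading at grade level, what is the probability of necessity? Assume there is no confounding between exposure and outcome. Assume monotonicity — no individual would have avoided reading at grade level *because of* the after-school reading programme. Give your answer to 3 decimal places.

Under exogeneity and monotonicity, PN = (RR − 1) / RR = 1 − 1/RR.
PN = (2.21 − 1) / 2.21 = 1.21 / 2.21 ≈ 0.5475

PN ≈ 0.548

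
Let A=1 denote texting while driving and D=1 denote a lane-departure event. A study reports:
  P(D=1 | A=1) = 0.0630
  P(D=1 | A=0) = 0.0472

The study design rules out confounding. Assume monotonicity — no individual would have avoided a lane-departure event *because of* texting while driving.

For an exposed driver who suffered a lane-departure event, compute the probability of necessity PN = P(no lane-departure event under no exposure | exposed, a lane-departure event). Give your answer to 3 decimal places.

PN ≈ 0.251

Let p₁ = 0.063, p₀ = 0.0472.
Under exogeneity and monotonicity, PN = (p₁ − p₀) / p₁.
PN = (0.063 − 0.0472) / 0.063 = 0.0158 / 0.063 ≈ 0.2508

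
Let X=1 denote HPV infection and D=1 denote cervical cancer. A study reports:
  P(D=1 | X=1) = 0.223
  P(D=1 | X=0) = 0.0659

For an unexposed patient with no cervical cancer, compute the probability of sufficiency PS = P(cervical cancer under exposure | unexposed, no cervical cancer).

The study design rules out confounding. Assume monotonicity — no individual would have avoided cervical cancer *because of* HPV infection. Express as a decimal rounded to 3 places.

PS ≈ 0.168

Let p₁ = 0.223, p₀ = 0.0659.
Under exogeneity and monotonicity, PS = (p₁ − p₀) / (1 − p₀).
PS = (0.223 − 0.0659) / (1 − 0.0659) = 0.1571 / 0.9341 ≈ 0.1682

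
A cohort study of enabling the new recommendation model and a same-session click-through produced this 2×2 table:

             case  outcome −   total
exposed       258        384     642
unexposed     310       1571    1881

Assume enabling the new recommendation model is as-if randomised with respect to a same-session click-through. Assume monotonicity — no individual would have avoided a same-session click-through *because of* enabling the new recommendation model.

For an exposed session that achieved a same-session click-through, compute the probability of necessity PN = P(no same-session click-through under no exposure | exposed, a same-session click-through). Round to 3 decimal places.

p₁ = P(outcome | exposed) = 258/642 = 0.40187
p₀ = P(outcome | unexposed) = 310/1881 = 0.16481
Under exogeneity and monotonicity, PN = (p₁ − p₀) / p₁.
PN = (0.40187 − 0.16481) / 0.40187 = 0.23706 / 0.40187 ≈ 0.5899

PN ≈ 0.590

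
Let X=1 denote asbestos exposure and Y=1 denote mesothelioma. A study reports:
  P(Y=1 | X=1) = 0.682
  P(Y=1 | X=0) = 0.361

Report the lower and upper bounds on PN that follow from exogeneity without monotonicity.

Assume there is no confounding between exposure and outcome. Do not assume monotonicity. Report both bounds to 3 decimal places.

0.471 ≤ PN ≤ 0.937

Let p₁ = 0.682, p₀ = 0.361.
Under exogeneity alone the bounds on PN are max{0,(p₁−p₀)/p₁} ≤ PN ≤ min{1,(1−p₀)/p₁}.
  lower = (p₁ − p₀)/p₁ = 0.321 / 0.682 ≈ 0.4707
  upper = min{1, (1 − p₀)/p₁} = 0.639 / 0.682 ≈ 0.9370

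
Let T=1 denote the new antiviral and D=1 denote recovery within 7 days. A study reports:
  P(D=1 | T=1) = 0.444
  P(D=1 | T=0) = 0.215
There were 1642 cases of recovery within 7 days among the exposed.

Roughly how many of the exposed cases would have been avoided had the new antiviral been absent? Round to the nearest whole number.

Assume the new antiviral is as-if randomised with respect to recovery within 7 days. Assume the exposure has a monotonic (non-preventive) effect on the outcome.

about 847 cases

Let p₁ = 0.444, p₀ = 0.215.
PN = (p₁ − p₀)/p₁ = (0.444 − 0.215) / 0.444 ≈ 0.51577.
Attributable cases ≈ PN × (exposed cases) = 0.51577 × 1642 ≈ 846.89.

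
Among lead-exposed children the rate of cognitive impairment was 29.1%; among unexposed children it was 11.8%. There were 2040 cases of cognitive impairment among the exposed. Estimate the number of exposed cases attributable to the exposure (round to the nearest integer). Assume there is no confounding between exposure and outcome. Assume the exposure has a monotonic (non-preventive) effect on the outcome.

about 1213 cases

p₁ = 0.291, p₀ = 0.118.
PN = (p₁ − p₀)/p₁ = (0.291 − 0.118) / 0.291 ≈ 0.59450.
Attributable cases ≈ PN × (exposed cases) = 0.59450 × 2040 ≈ 1212.78.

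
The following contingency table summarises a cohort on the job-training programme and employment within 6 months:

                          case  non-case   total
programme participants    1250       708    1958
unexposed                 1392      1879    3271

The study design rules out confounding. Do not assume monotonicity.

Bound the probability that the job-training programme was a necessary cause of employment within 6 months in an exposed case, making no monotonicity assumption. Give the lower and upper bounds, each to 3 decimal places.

0.333 ≤ PN ≤ 0.900

p₁ = P(outcome | exposed) = 1250/1958 = 0.63841
p₀ = P(outcome | unexposed) = 1392/3271 = 0.42556
Under exogeneity alone the bounds on PN are max{0,(p₁−p₀)/p₁} ≤ PN ≤ min{1,(1−p₀)/p₁}.
  lower = (p₁ − p₀)/p₁ = 0.21285 / 0.63841 ≈ 0.3334
  upper = min{1, (1 − p₀)/p₁} = 0.57444 / 0.63841 ≈ 0.8998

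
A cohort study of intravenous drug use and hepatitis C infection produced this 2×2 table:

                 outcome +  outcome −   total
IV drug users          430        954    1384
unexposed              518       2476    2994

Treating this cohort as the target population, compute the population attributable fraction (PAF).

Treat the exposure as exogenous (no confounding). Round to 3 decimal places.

PAF ≈ 0.201

p₁ = P(outcome | exposed) = 430/1384 = 0.31069
p₀ = P(outcome | unexposed) = 518/2994 = 0.17301
Exposure prevalence π = 1384/4378 = 0.31613; overall risk P(Y=1) = 0.21654.
Under exogeneity, PAF = [P(Y=1) − p₀]/P(Y=1).
PAF = (0.21654 − 0.17301) / 0.21654 ≈ 0.2010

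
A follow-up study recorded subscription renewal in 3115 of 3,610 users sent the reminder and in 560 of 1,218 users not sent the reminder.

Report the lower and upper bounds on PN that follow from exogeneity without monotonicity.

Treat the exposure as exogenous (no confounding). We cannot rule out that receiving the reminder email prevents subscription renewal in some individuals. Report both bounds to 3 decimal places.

0.467 ≤ PN ≤ 0.626

p₁ = P(outcome | exposed) = 3115/3610 = 0.86288
p₀ = P(outcome | unexposed) = 560/1218 = 0.45977
Under exogeneity alone the bounds on PN are max{0,(p₁−p₀)/p₁} ≤ PN ≤ min{1,(1−p₀)/p₁}.
  lower = (p₁ − p₀)/p₁ = 0.40311 / 0.86288 ≈ 0.4672
  upper = min{1, (1 − p₀)/p₁} = 0.54023 / 0.86288 ≈ 0.6261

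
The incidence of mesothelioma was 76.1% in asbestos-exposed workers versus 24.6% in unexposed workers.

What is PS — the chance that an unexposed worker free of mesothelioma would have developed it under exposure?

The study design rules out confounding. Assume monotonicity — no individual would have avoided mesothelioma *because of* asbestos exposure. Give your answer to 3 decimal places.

p₁ = 0.761, p₀ = 0.246.
Under exogeneity and monotonicity, PS = (p₁ − p₀) / (1 − p₀).
PS = (0.761 − 0.246) / (1 − 0.246) = 0.515 / 0.754 ≈ 0.6830

PS ≈ 0.683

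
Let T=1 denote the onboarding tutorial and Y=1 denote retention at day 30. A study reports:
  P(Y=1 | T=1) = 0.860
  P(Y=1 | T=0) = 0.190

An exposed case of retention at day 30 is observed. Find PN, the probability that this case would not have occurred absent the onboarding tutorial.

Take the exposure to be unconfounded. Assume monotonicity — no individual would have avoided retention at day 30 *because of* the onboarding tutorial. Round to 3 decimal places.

Let p₁ = 0.86, p₀ = 0.19.
Under exogeneity and monotonicity, PN = (p₁ − p₀) / p₁.
PN = (0.86 − 0.19) / 0.86 = 0.67 / 0.86 ≈ 0.7791

PN ≈ 0.779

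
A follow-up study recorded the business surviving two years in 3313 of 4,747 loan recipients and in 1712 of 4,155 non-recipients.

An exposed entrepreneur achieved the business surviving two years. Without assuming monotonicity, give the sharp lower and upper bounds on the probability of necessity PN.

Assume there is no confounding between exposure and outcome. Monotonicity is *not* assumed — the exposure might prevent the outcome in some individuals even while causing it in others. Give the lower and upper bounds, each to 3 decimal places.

p₁ = P(outcome | exposed) = 3313/4747 = 0.69791
p₀ = P(outcome | unexposed) = 1712/4155 = 0.41203
Under exogeneity alone the bounds on PN are max{0,(p₁−p₀)/p₁} ≤ PN ≤ min{1,(1−p₀)/p₁}.
  lower = (p₁ − p₀)/p₁ = 0.28588 / 0.69791 ≈ 0.4096
  upper = min{1, (1 − p₀)/p₁} = 0.58797 / 0.69791 ≈ 0.8425

0.410 ≤ PN ≤ 0.842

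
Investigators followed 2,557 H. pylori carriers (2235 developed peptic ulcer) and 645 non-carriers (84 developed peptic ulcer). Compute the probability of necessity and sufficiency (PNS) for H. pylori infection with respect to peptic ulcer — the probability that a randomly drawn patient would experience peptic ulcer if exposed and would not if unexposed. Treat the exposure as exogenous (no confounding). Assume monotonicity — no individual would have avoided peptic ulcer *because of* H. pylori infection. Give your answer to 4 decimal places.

p₁ = P(outcome | exposed) = 2235/2557 = 0.87407
p₀ = P(outcome | unexposed) = 84/645 = 0.13023
Under exogeneity and monotonicity, PNS = p₁ − p₀.
PNS = 0.87407 − 0.13023 = 0.74384

PNS ≈ 0.7438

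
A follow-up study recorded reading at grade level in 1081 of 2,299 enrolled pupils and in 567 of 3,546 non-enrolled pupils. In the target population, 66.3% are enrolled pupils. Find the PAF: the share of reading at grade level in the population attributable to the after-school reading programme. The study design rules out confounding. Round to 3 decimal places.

p₁ = P(outcome | exposed) = 1081/2299 = 0.4702
p₀ = P(outcome | unexposed) = 567/3546 = 0.1599
Overall risk P(Y=1) = π·p₁ + (1−π)·p₀ = 0.663×0.4702 + 0.337×0.1599 = 0.36563.
Under exogeneity, PAF = [P(Y=1) − p₀] / P(Y=1).
PAF = (0.36563 − 0.1599) / 0.36563 ≈ 0.5627

PAF ≈ 0.563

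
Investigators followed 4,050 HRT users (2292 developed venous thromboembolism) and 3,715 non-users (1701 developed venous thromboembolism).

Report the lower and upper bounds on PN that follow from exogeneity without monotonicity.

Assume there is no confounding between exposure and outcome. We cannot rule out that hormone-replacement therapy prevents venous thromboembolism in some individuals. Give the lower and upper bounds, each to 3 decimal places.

0.191 ≤ PN ≤ 0.958

p₁ = P(outcome | exposed) = 2292/4050 = 0.56593
p₀ = P(outcome | unexposed) = 1701/3715 = 0.45787
Under exogeneity alone the bounds on PN are max{0,(p₁−p₀)/p₁} ≤ PN ≤ min{1,(1−p₀)/p₁}.
  lower = (p₁ − p₀)/p₁ = 0.10805 / 0.56593 ≈ 0.1909
  upper = min{1, (1 − p₀)/p₁} = 0.54213 / 0.56593 ≈ 0.9579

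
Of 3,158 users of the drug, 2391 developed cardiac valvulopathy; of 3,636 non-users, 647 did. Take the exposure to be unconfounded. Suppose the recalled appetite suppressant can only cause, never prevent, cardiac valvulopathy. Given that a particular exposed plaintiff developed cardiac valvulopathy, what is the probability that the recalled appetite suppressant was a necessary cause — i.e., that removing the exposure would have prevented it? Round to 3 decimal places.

PN ≈ 0.765

p₁ = P(outcome | exposed) = 2391/3158 = 0.75712
p₀ = P(outcome | unexposed) = 647/3636 = 0.17794
Under exogeneity and monotonicity, PN = (p₁ − p₀) / p₁.
PN = (0.75712 − 0.17794) / 0.75712 = 0.57918 / 0.75712 ≈ 0.7650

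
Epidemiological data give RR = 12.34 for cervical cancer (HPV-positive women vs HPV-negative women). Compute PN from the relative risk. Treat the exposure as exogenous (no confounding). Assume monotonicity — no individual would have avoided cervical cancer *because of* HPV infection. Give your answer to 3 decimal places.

PN ≈ 0.919

Under exogeneity and monotonicity, PN = (RR − 1) / RR = 1 − 1/RR.
PN = (12.34 − 1) / 12.34 = 11.34 / 12.34 ≈ 0.9190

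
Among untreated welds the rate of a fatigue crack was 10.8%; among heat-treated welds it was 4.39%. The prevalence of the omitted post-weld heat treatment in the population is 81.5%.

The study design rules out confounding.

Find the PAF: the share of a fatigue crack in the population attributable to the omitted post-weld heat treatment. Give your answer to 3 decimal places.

PAF ≈ 0.543

p₁ = 0.108, p₀ = 0.0439.
Overall risk P(Y=1) = π·p₁ + (1−π)·p₀ = 0.815×0.108 + 0.185×0.0439 = 0.096142.
Under exogeneity, PAF = [P(Y=1) − p₀] / P(Y=1).
PAF = (0.096142 − 0.0439) / 0.096142 ≈ 0.5434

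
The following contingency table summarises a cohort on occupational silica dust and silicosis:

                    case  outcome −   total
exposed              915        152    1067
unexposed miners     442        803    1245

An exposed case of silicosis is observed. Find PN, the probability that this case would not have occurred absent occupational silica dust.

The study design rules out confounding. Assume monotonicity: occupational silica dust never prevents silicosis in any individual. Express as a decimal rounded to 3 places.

p₁ = P(outcome | exposed) = 915/1067 = 0.85754
p₀ = P(outcome | unexposed) = 442/1245 = 0.35502
Under exogeneity and monotonicity, PN = (p₁ − p₀)/p₁.
PN = (0.85754 − 0.35502) / 0.85754 ≈ 0.5860

PN ≈ 0.586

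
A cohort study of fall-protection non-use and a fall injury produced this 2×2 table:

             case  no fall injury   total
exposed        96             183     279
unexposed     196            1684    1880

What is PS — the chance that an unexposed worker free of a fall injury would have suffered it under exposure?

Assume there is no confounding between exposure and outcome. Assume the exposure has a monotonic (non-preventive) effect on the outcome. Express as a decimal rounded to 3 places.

p₁ = P(outcome | exposed) = 96/279 = 0.34409
p₀ = P(outcome | unexposed) = 196/1880 = 0.10426
Under exogeneity and monotonicity, PS = (p₁ − p₀) / (1 − p₀).
PS = (0.34409 − 0.10426) / (1 − 0.10426) = 0.23983 / 0.89574 ≈ 0.2677

PS ≈ 0.268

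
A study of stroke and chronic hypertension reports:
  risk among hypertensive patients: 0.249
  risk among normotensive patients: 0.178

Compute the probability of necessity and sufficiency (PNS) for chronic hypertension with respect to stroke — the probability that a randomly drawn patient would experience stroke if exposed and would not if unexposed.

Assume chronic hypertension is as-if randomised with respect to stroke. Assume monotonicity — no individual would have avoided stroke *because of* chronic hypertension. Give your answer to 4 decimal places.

PNS ≈ 0.0710

Let p₁ = 0.249, p₀ = 0.178.
Under exogeneity and monotonicity, PNS = p₁ − p₀.
PNS = 0.249 − 0.178 = 0.071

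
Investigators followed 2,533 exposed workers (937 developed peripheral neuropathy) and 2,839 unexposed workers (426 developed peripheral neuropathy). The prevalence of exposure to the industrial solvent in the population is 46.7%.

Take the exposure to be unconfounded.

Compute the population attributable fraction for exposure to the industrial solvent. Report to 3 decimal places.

p₁ = P(outcome | exposed) = 937/2533 = 0.36992
p₀ = P(outcome | unexposed) = 426/2839 = 0.15005
Overall risk P(Y=1) = π·p₁ + (1−π)·p₀ = 0.467×0.36992 + 0.533×0.15005 = 0.25273.
Under exogeneity, PAF = [P(Y=1) − p₀] / P(Y=1).
PAF = (0.25273 − 0.15005) / 0.25273 ≈ 0.4063

PAF ≈ 0.406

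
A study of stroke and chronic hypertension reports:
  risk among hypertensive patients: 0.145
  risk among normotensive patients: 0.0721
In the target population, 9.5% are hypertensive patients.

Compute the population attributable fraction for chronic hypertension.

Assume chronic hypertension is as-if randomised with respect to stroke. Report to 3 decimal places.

PAF ≈ 0.088

Let p₁ = 0.145, p₀ = 0.0721.
Overall risk P(Y=1) = π·p₁ + (1−π)·p₀ = 0.095×0.145 + 0.905×0.0721 = 0.079025.
Under exogeneity, PAF = [P(Y=1) − p₀] / P(Y=1).
PAF = (0.079025 − 0.0721) / 0.079025 ≈ 0.0876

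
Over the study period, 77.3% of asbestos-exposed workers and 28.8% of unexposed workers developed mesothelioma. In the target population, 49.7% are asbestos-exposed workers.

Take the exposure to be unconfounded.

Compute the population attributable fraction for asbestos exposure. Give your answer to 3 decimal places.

PAF ≈ 0.456

p₁ = 0.773, p₀ = 0.288.
Overall risk P(Y=1) = π·p₁ + (1−π)·p₀ = 0.497×0.773 + 0.503×0.288 = 0.52904.
Under exogeneity, PAF = [P(Y=1) − p₀] / P(Y=1).
PAF = (0.52904 − 0.288) / 0.52904 ≈ 0.4556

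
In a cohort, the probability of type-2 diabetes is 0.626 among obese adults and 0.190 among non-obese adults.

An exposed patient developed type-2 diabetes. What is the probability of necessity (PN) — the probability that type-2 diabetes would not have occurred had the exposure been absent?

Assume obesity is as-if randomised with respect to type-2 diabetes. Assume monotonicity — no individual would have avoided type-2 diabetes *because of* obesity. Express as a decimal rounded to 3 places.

PN ≈ 0.696

Let p₁ = 0.626, p₀ = 0.19.
Under exogeneity and monotonicity, PN = (p₁ − p₀) / p₁.
PN = (0.626 − 0.19) / 0.626 = 0.436 / 0.626 ≈ 0.6965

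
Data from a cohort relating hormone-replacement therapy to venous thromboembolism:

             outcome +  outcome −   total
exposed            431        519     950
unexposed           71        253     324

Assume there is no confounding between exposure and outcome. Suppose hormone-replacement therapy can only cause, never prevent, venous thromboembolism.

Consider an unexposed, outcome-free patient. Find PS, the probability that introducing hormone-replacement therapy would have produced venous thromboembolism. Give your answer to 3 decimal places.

p₁ = P(outcome | exposed) = 431/950 = 0.45368
p₀ = P(outcome | unexposed) = 71/324 = 0.21914
Under exogeneity and monotonicity, PS = (p₁ − p₀) / (1 − p₀).
PS = (0.45368 − 0.21914) / (1 − 0.21914) = 0.23455 / 0.78086 ≈ 0.3004

PS ≈ 0.300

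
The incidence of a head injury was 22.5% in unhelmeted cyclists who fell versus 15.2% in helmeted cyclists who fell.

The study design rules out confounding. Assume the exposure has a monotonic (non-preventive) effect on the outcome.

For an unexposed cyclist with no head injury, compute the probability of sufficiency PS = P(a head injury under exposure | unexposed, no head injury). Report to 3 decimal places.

p₁ = 0.225, p₀ = 0.152.
Under exogeneity and monotonicity, PS = (p₁ − p₀) / (1 − p₀).
PS = (0.225 − 0.152) / (1 − 0.152) = 0.073 / 0.848 ≈ 0.0861

PS ≈ 0.086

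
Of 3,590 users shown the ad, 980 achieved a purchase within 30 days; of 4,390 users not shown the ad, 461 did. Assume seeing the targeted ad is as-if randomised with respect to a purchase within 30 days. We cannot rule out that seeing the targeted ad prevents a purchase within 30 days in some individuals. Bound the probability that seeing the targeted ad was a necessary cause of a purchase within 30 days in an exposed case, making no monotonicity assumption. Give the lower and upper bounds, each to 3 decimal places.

0.615 ≤ PN ≤ 1.000

p₁ = P(outcome | exposed) = 980/3590 = 0.27298
p₀ = P(outcome | unexposed) = 461/4390 = 0.10501
Under exogeneity alone the bounds on PN are max{0,(p₁−p₀)/p₁} ≤ PN ≤ min{1,(1−p₀)/p₁}.
  lower = (p₁ − p₀)/p₁ = 0.16797 / 0.27298 ≈ 0.6153
  upper = min{1, (1 − p₀)/p₁} = 0.89499 / 0.27298 ≈ 3.2786 → capped at 1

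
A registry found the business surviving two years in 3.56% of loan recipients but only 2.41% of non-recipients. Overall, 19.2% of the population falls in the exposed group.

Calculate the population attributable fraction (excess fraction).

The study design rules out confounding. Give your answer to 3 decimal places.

p₁ = 0.0356, p₀ = 0.0241.
Overall risk P(Y=1) = π·p₁ + (1−π)·p₀ = 0.192×0.0356 + 0.808×0.0241 = 0.026308.
Under exogeneity, PAF = [P(Y=1) − p₀] / P(Y=1).
PAF = (0.026308 − 0.0241) / 0.026308 ≈ 0.0839

PAF ≈ 0.084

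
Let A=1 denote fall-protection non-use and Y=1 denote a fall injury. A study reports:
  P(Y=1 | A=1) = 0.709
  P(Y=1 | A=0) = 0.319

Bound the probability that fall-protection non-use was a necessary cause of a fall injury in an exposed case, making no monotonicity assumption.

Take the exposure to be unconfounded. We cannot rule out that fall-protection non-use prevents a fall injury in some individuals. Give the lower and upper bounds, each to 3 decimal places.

0.550 ≤ PN ≤ 0.961

Let p₁ = 0.709, p₀ = 0.319.
Under exogeneity alone the bounds on PN are max{0,(p₁−p₀)/p₁} ≤ PN ≤ min{1,(1−p₀)/p₁}.
  lower = (p₁ − p₀)/p₁ = 0.39 / 0.709 ≈ 0.5501
  upper = min{1, (1 − p₀)/p₁} = 0.681 / 0.709 ≈ 0.9605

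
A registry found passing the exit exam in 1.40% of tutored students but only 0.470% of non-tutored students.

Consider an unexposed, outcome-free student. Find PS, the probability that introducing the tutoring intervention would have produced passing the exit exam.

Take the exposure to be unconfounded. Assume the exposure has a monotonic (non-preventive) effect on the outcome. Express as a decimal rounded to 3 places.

p₁ = 0.014, p₀ = 0.0047.
Under exogeneity and monotonicity, PS = (p₁ − p₀) / (1 − p₀).
PS = (0.014 − 0.0047) / (1 − 0.0047) = 0.0093 / 0.9953 ≈ 0.0093

PS ≈ 0.009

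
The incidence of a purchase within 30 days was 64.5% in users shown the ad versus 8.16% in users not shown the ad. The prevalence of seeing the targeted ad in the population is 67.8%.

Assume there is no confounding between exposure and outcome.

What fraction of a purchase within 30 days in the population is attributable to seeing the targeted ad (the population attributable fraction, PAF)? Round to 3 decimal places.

p₁ = 0.645, p₀ = 0.0816.
Overall risk P(Y=1) = π·p₁ + (1−π)·p₀ = 0.678×0.645 + 0.322×0.0816 = 0.46359.
Under exogeneity, PAF = [P(Y=1) − p₀] / P(Y=1).
PAF = (0.46359 − 0.0816) / 0.46359 ≈ 0.8240

PAF ≈ 0.824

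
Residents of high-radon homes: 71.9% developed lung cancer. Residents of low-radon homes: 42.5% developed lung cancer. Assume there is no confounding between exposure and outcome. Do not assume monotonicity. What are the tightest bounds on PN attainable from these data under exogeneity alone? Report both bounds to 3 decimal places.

p₁ = 0.719, p₀ = 0.425.
Under exogeneity alone the bounds on PN are max{0,(p₁−p₀)/p₁} ≤ PN ≤ min{1,(1−p₀)/p₁}.
  lower = (p₁ − p₀)/p₁ = 0.294 / 0.719 ≈ 0.4089
  upper = min{1, (1 − p₀)/p₁} = 0.575 / 0.719 ≈ 0.7997

0.409 ≤ PN ≤ 0.800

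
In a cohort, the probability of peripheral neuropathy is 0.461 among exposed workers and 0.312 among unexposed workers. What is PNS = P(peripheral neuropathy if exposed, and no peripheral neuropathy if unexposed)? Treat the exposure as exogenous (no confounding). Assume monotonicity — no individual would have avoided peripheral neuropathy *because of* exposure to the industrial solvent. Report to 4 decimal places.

Let p₁ = 0.461, p₀ = 0.312.
Under exogeneity and monotonicity, PNS = p₁ − p₀.
PNS = 0.461 − 0.312 = 0.149

PNS ≈ 0.1490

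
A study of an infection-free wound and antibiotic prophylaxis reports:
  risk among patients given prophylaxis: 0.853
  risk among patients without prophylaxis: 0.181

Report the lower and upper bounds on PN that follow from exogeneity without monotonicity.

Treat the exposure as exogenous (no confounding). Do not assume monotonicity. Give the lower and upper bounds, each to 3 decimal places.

0.788 ≤ PN ≤ 0.960

Let p₁ = 0.853, p₀ = 0.181.
Under exogeneity alone the bounds on PN are max{0,(p₁−p₀)/p₁} ≤ PN ≤ min{1,(1−p₀)/p₁}.
  lower = (p₁ − p₀)/p₁ = 0.672 / 0.853 ≈ 0.7878
  upper = min{1, (1 − p₀)/p₁} = 0.819 / 0.853 ≈ 0.9601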